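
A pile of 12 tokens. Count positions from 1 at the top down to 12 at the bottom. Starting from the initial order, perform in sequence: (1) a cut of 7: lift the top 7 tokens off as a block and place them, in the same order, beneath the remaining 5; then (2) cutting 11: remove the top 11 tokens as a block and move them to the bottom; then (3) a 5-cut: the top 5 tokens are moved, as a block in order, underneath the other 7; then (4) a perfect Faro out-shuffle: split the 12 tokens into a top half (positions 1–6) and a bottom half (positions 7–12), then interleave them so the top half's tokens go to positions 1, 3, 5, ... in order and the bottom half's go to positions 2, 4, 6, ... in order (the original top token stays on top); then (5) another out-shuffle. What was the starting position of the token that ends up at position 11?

8

Undo the operations in reverse order, starting from position 11:
  undo op 5 (out-shuffle, from top half): 11 ← 6
  undo op 4 (out-shuffle, from bottom half): 6 ← 9
  undo op 3 (cut 5): 9 ← 2
  undo op 2 (cut 11): 2 ← 1
  undo op 1 (cut 7): 1 ← 8
So the token at position 11 came from original position 8.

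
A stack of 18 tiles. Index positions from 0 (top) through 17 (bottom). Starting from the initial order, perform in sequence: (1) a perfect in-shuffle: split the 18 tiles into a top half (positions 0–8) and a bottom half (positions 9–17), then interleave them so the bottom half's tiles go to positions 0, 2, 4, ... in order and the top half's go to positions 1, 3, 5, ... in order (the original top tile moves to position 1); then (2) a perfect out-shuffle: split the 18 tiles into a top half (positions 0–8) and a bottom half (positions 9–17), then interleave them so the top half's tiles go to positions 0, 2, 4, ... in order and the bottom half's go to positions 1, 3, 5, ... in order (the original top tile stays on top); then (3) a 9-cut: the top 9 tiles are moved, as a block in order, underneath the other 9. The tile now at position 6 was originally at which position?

Undo the operations in reverse order, starting from position 6:
  undo op 3 (cut 9): 6 ← 15
  undo op 2 (out-shuffle, from bottom half): 15 ← 16
  undo op 1 (in-shuffle, from bottom half): 16 ← 17
So the tile at position 6 came from original position 17.

17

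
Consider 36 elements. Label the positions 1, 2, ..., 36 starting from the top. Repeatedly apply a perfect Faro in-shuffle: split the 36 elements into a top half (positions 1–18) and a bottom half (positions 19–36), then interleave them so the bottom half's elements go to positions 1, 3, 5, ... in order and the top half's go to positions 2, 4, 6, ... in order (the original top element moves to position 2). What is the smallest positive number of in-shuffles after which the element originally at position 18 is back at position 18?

36

Follow position 18 under repeated in-shuffles:
18 → 36 → 35 → 33 → 29 → 21 → 5 → 10 → ... → 18 (length 36)
It first returns after 36 in-shuffles.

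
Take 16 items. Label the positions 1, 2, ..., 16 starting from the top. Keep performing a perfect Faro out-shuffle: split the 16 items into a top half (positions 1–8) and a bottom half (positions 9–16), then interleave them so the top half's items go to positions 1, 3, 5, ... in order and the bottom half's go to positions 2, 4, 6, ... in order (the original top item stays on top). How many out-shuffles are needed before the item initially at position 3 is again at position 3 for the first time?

4

Follow position 3 under repeated out-shuffles:
3 → 5 → 9 → 2 → 3
It first returns after 4 out-shuffles.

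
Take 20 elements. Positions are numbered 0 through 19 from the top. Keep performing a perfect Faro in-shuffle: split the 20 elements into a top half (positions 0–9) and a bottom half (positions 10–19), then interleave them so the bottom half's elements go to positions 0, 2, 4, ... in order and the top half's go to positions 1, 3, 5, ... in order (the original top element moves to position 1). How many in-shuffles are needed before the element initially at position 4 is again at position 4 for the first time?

6

Follow position 4 under repeated in-shuffles:
4 → 9 → 19 → 18 → 16 → 12 → 4
It first returns after 6 in-shuffles.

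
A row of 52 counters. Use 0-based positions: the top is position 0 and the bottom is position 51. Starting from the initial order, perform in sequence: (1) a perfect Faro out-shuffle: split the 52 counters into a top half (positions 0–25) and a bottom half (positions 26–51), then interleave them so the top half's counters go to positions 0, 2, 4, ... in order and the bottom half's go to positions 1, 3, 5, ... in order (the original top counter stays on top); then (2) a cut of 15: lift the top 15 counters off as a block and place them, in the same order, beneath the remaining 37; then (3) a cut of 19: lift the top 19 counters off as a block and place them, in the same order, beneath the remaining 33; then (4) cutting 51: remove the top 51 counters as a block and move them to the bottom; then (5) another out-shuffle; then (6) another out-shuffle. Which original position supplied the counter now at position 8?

Undo the operations in reverse order, starting from position 8:
  undo op 6 (out-shuffle, from top half): 8 ← 4
  undo op 5 (out-shuffle, from top half): 4 ← 2
  undo op 4 (cut 51): 2 ← 1
  undo op 3 (cut 19): 1 ← 20
  undo op 2 (cut 15): 20 ← 35
  undo op 1 (out-shuffle, from bottom half): 35 ← 43
So the counter at position 8 came from original position 43.

43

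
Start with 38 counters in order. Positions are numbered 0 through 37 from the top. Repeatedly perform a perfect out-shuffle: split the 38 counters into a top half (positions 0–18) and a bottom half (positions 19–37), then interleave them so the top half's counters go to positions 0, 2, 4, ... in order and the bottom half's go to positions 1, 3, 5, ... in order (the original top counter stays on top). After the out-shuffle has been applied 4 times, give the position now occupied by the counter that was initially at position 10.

Track the counter's position through each out-shuffle:
10 → 20 → 3 → 6 → 12

12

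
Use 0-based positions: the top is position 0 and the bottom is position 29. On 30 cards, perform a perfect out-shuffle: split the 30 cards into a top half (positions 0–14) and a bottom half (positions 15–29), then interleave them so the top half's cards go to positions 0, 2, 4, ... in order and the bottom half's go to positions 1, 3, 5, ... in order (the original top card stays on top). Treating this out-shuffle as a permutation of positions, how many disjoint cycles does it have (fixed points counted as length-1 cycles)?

3

Trace each unvisited position around until it returns:
(0) (1 2 4 8 16 3 ... len 28) (29)
3 cycles in total.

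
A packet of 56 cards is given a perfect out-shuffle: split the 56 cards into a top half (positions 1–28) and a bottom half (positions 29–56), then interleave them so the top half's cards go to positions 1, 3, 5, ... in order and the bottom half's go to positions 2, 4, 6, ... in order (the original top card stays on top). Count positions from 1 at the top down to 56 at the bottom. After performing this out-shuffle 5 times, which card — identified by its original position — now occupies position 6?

51

Work backwards from position 6, undoing one out-shuffle at a time:
6 ← 31 ← 16 ← 36 ← 46 ← 51
So the card now at position 6 started at position 51.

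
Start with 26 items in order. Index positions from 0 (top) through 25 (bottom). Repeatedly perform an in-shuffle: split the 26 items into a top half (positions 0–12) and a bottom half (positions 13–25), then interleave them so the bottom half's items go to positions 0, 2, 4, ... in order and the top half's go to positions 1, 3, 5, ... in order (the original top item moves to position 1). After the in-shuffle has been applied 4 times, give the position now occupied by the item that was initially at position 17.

17

Track the item's position through each in-shuffle:
17 → 8 → 17 → 8 → 17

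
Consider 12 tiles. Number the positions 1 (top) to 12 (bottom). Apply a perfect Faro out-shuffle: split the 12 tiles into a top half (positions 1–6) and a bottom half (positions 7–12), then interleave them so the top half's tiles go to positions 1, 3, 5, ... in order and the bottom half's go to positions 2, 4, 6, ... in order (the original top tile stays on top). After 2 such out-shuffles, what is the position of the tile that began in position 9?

Track the tile's position through each out-shuffle:
9 → 6 → 11

11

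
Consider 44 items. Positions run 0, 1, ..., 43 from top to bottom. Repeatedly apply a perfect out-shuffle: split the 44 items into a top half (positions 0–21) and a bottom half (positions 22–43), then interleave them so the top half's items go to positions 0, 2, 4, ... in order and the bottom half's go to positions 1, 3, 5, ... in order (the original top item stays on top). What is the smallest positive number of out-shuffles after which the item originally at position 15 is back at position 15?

14

Follow position 15 under repeated out-shuffles:
15 → 30 → 17 → 34 → 25 → 7 → 14 → 28 → 13 → 26 → 9 → 18 → 36 → 29 → 15
It first returns after 14 out-shuffles.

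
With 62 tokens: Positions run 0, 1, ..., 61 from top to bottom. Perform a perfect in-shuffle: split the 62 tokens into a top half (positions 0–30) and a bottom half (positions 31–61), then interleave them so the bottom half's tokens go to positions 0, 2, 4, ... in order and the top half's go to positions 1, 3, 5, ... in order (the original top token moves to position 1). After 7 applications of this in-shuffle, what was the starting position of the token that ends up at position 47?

Work backwards from position 47, undoing one in-shuffle at a time:
47 ← 23 ← 11 ← 5 ← 2 ← 32 ← 47 ← 23
So the token now at position 47 started at position 23.

23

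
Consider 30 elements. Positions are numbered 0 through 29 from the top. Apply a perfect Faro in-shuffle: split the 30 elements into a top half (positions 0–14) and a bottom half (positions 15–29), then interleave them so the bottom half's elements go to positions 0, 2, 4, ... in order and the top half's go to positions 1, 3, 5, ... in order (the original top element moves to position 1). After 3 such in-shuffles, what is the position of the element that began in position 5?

Track the element's position through each in-shuffle:
5 → 11 → 23 → 16

16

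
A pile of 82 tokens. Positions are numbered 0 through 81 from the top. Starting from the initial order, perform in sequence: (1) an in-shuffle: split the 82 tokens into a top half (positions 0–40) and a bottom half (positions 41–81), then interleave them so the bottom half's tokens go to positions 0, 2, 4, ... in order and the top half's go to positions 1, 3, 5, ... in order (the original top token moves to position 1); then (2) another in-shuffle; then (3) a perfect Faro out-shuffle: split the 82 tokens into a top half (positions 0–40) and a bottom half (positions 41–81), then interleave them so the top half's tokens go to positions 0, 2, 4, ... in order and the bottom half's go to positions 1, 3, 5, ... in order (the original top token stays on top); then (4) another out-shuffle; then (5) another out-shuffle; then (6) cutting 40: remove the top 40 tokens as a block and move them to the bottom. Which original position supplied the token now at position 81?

3

Undo the operations in reverse order, starting from position 81:
  undo op 6 (cut 40): 81 ← 39
  undo op 5 (out-shuffle, from bottom half): 39 ← 60
  undo op 4 (out-shuffle, from top half): 60 ← 30
  undo op 3 (out-shuffle, from top half): 30 ← 15
  undo op 2 (in-shuffle, from top half): 15 ← 7
  undo op 1 (in-shuffle, from top half): 7 ← 3
So the token at position 81 came from original position 3.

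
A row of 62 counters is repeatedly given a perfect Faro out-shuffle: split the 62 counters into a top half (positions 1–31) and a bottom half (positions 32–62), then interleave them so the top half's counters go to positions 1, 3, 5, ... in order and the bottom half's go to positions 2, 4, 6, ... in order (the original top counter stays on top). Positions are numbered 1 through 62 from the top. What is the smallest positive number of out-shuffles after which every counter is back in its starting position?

The out-shuffle permutes the 62 positions with cycle lengths [1, 1, 60].
Every counter is home exactly when every cycle has completed a whole number of laps, i.e. after lcm(1, 60) = 60 out-shuffles.

60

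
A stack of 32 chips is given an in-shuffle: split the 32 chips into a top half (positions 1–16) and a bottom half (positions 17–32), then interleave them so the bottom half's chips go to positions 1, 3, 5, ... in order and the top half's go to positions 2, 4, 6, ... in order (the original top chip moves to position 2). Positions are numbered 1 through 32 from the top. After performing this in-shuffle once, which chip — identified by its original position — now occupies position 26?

Work backwards from position 26, undoing one in-shuffle at a time:
26 ← 13
So the chip now at position 26 started at position 13.

13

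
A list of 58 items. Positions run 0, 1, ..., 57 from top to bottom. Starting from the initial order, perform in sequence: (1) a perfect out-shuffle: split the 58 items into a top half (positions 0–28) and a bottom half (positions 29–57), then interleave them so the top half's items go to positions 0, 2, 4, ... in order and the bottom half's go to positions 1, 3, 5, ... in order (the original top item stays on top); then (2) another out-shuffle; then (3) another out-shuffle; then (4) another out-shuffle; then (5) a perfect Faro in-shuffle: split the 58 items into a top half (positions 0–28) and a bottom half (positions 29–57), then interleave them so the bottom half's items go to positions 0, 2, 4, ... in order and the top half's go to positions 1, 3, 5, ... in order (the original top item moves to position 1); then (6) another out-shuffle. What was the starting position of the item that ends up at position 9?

1

Undo the operations in reverse order, starting from position 9:
  undo op 6 (out-shuffle, from bottom half): 9 ← 33
  undo op 5 (in-shuffle, from top half): 33 ← 16
  undo op 4 (out-shuffle, from top half): 16 ← 8
  undo op 3 (out-shuffle, from top half): 8 ← 4
  undo op 2 (out-shuffle, from top half): 4 ← 2
  undo op 1 (out-shuffle, from top half): 2 ← 1
So the item at position 9 came from original position 1.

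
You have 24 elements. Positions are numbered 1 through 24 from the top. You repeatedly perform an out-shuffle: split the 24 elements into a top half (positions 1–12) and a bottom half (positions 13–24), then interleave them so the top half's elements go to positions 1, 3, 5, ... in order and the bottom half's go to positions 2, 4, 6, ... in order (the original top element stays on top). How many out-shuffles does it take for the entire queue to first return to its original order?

The out-shuffle permutes the 24 positions with cycle lengths [1, 1, 11, 11].
Every element is home exactly when every cycle has completed a whole number of laps, i.e. after lcm(1, 11) = 11 out-shuffles.

11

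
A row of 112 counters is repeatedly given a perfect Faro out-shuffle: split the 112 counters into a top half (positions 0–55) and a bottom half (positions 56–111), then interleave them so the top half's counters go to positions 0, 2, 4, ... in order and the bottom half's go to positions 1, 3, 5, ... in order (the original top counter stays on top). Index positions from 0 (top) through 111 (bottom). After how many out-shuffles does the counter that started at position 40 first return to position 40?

36

Follow position 40 under repeated out-shuffles:
40 → 80 → 49 → 98 → 85 → 59 → 7 → 14 → ... → 40 (length 36)
It first returns after 36 out-shuffles.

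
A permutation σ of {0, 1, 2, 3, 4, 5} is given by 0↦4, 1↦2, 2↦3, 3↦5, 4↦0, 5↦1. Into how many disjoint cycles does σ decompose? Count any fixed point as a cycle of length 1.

Cycle decomposition: (0 4) (1 2 3 5).
2 cycles.

2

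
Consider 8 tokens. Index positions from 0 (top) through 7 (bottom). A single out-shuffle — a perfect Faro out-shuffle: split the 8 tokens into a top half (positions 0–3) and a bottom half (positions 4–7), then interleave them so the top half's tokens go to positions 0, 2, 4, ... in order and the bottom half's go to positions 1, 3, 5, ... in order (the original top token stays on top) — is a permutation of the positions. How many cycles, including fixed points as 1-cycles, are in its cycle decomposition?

Trace each unvisited position around until it returns:
(0) (1 2 4) (3 6 5) (7)
4 cycles in total.

4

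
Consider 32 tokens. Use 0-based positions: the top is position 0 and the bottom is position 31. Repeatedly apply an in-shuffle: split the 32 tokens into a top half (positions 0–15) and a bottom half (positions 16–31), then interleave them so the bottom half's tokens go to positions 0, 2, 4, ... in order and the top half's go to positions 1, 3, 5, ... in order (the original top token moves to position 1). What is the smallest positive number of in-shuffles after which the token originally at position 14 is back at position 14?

10

Follow position 14 under repeated in-shuffles:
14 → 29 → 26 → 20 → 8 → 17 → 2 → 5 → 11 → 23 → 14
It first returns after 10 in-shuffles.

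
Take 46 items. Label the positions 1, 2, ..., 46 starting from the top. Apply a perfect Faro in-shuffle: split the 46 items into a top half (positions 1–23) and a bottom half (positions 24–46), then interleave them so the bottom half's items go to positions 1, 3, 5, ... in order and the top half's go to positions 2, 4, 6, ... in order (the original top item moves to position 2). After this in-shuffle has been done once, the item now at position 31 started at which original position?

39

Work backwards from position 31, undoing one in-shuffle at a time:
31 ← 39
So the item now at position 31 started at position 39.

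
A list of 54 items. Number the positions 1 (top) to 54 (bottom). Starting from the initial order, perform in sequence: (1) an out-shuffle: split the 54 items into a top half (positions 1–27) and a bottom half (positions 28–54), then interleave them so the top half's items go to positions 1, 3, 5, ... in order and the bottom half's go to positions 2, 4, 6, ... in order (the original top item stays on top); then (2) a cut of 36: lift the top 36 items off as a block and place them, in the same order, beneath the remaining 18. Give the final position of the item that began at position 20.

Track the item from position 20 forward through each operation:
  after op 1 (out-shuffle): 20 → 39
  after op 2 (cut 36): 39 → 3

3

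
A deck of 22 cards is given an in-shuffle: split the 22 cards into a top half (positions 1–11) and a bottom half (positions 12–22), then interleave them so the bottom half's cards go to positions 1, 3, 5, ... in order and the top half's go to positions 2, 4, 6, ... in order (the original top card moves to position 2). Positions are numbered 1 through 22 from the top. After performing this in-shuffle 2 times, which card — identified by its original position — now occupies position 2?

12

Work backwards from position 2, undoing one in-shuffle at a time:
2 ← 1 ← 12
So the card now at position 2 started at position 12.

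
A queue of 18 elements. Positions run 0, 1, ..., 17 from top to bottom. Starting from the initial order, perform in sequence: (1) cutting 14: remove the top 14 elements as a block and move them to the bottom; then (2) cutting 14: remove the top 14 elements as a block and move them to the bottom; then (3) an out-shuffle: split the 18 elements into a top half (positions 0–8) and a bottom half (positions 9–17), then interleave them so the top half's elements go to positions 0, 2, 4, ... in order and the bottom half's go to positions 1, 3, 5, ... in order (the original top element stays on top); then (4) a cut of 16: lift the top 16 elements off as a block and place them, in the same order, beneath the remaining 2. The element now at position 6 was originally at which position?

Undo the operations in reverse order, starting from position 6:
  undo op 4 (cut 16): 6 ← 4
  undo op 3 (out-shuffle, from top half): 4 ← 2
  undo op 2 (cut 14): 2 ← 16
  undo op 1 (cut 14): 16 ← 12
So the element at position 6 came from original position 12.

12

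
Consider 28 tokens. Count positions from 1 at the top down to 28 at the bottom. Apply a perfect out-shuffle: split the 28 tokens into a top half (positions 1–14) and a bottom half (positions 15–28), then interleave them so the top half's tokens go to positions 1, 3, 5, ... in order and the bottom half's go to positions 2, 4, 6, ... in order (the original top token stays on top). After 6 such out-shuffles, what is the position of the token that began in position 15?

6

Track the token's position through each out-shuffle:
15 → 2 → 3 → 5 → 9 → 17 → 6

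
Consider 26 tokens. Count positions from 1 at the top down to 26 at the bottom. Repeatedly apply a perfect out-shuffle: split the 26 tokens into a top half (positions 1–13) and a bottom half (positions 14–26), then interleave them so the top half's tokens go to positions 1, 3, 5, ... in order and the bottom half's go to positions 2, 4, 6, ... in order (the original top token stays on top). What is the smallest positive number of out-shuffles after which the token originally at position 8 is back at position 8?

Follow position 8 under repeated out-shuffles:
8 → 15 → 4 → 7 → 13 → 25 → 24 → 22 → 18 → 10 → 19 → 12 → 23 → 20 → 14 → 2 → 3 → 5 → 9 → 17 → 8
It first returns after 20 out-shuffles.

20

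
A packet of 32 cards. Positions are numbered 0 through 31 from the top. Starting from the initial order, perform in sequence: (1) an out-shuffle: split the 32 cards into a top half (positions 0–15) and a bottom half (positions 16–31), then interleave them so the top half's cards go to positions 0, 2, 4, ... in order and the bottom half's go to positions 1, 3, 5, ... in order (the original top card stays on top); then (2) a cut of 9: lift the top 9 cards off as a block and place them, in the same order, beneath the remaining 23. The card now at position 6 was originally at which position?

Undo the operations in reverse order, starting from position 6:
  undo op 2 (cut 9): 6 ← 15
  undo op 1 (out-shuffle, from bottom half): 15 ← 23
So the card at position 6 came from original position 23.

23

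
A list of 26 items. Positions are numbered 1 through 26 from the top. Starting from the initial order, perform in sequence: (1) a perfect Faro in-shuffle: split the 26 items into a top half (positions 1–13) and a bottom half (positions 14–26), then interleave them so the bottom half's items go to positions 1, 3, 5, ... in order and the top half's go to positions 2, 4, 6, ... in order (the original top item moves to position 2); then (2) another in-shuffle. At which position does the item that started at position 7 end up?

Track the item from position 7 forward through each operation:
  after op 1 (in-shuffle): 7 → 14
  after op 2 (in-shuffle): 14 → 1

1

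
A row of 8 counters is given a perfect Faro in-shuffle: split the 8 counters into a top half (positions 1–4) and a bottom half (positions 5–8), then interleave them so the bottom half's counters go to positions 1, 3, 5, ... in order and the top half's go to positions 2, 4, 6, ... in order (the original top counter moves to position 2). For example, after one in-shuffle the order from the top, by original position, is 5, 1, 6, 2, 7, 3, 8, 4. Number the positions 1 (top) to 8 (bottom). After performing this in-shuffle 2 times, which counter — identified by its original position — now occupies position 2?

Work backwards from position 2, undoing one in-shuffle at a time:
2 ← 1 ← 5
So the counter now at position 2 started at position 5.

5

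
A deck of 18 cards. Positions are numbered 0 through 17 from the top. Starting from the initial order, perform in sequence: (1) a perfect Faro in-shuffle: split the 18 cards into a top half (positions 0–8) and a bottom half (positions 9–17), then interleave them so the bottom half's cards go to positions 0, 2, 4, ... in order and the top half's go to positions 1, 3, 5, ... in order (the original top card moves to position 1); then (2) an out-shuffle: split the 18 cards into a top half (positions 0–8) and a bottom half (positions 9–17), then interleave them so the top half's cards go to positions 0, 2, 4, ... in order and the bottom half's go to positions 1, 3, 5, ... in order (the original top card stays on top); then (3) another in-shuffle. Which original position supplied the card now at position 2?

2

Undo the operations in reverse order, starting from position 2:
  undo op 3 (in-shuffle, from bottom half): 2 ← 10
  undo op 2 (out-shuffle, from top half): 10 ← 5
  undo op 1 (in-shuffle, from top half): 5 ← 2
So the card at position 2 came from original position 2.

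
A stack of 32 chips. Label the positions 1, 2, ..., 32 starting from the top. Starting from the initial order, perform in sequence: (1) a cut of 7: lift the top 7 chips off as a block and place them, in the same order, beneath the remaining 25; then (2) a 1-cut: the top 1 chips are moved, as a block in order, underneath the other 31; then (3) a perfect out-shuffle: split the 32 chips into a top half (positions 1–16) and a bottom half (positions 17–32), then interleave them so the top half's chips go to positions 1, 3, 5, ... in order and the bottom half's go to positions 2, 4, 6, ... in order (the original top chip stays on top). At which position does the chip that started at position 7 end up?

Track the chip from position 7 forward through each operation:
  after op 1 (cut 7): 7 → 32
  after op 2 (cut 1): 32 → 31
  after op 3 (out-shuffle): 31 → 30

30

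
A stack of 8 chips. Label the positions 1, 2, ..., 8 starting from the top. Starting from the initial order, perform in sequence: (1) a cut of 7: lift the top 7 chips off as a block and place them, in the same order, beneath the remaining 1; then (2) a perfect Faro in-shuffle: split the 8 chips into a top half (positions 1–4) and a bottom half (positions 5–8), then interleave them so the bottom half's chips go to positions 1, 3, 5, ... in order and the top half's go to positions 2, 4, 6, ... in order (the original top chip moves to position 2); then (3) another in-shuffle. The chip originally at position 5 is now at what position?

6

Track the chip from position 5 forward through each operation:
  after op 1 (cut 7): 5 → 6
  after op 2 (in-shuffle): 6 → 3
  after op 3 (in-shuffle): 3 → 6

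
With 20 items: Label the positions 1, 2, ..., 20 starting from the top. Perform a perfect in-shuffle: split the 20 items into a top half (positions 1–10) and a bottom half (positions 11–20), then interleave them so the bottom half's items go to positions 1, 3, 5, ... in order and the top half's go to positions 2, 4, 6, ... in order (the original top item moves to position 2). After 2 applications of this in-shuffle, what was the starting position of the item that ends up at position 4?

Work backwards from position 4, undoing one in-shuffle at a time:
4 ← 2 ← 1
So the item now at position 4 started at position 1.

1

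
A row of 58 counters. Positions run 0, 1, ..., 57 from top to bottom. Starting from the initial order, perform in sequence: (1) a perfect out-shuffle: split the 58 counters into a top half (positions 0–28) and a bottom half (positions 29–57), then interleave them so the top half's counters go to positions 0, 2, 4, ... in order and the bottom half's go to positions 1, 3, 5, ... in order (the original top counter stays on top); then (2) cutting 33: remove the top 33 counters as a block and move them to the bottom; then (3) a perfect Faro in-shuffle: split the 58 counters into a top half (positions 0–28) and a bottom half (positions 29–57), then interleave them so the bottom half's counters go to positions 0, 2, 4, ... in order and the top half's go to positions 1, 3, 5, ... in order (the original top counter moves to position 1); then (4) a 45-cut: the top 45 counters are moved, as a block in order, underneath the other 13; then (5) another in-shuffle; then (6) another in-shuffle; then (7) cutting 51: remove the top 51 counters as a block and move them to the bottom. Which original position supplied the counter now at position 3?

13

Undo the operations in reverse order, starting from position 3:
  undo op 7 (cut 51): 3 ← 54
  undo op 6 (in-shuffle, from bottom half): 54 ← 56
  undo op 5 (in-shuffle, from bottom half): 56 ← 57
  undo op 4 (cut 45): 57 ← 44
  undo op 3 (in-shuffle, from bottom half): 44 ← 51
  undo op 2 (cut 33): 51 ← 26
  undo op 1 (out-shuffle, from top half): 26 ← 13
So the counter at position 3 came from original position 13.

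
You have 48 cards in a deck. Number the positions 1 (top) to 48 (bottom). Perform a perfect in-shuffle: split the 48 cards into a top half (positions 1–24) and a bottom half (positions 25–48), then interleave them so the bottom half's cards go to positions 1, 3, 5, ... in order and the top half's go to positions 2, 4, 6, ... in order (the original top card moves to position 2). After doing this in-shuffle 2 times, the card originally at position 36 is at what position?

Track the card's position through each in-shuffle:
36 → 23 → 46

46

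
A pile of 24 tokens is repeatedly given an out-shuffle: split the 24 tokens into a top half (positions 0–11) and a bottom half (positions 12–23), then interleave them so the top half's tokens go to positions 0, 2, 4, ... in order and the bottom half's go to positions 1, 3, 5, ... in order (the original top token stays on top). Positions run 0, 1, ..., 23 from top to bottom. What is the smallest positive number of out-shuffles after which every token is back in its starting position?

11

The out-shuffle permutes the 24 positions with cycle lengths [1, 1, 11, 11].
Every token is home exactly when every cycle has completed a whole number of laps, i.e. after lcm(1, 11) = 11 out-shuffles.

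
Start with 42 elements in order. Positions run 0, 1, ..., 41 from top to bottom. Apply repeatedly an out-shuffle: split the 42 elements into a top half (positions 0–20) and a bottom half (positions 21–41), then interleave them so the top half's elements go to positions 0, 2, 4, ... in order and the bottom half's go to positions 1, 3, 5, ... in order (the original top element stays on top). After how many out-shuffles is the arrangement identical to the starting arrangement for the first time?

The out-shuffle permutes the 42 positions with cycle lengths [1, 1, 20, 20].
Every element is home exactly when every cycle has completed a whole number of laps, i.e. after lcm(1, 20) = 20 out-shuffles.

20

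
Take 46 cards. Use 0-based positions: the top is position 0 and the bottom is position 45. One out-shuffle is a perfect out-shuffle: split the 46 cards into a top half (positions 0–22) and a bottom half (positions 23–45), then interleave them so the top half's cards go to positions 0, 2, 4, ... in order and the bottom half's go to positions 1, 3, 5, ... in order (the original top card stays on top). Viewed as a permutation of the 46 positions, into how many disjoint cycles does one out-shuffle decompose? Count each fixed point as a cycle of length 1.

Trace each unvisited position around until it returns:
(0) (1 2 4 8 16 32 ... len 12) (3 6 12 24) (5 10 20 40 35 25) (7 14 28 11 22 44 ... len 12) (9 18 36 27) (15 30) (21 42 39 33) ... plus 1 more
9 cycles in total.

9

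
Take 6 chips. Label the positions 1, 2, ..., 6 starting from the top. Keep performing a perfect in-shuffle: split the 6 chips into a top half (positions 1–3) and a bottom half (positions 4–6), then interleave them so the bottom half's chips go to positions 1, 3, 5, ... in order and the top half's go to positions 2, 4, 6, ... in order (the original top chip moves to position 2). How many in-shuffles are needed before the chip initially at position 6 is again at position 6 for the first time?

Follow position 6 under repeated in-shuffles:
6 → 5 → 3 → 6
It first returns after 3 in-shuffles.

3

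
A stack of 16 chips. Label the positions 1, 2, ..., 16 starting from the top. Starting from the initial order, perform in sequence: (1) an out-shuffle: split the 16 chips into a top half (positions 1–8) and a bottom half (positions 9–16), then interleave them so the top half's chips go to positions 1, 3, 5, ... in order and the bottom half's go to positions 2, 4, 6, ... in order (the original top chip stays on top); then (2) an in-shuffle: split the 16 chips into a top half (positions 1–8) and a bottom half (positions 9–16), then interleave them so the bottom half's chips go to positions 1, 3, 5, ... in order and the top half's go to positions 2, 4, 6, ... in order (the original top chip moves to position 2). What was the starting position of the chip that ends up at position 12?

Undo the operations in reverse order, starting from position 12:
  undo op 2 (in-shuffle, from top half): 12 ← 6
  undo op 1 (out-shuffle, from bottom half): 6 ← 11
So the chip at position 12 came from original position 11.

11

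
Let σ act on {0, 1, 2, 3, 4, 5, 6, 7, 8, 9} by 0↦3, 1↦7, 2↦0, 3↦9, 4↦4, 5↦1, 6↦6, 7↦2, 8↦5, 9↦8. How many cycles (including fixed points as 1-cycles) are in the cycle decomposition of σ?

3

Cycle decomposition: (0 3 9 8 5 1 7 2) (4) (6).
3 cycles.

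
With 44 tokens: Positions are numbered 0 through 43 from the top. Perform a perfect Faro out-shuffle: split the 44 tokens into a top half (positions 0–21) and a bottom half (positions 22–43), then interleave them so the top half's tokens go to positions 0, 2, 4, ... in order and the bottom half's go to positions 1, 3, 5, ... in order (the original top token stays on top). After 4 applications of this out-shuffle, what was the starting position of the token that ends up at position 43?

Work backwards from position 43, undoing one out-shuffle at a time:
43 ← 43 ← 43 ← 43 ← 43
So the token now at position 43 started at position 43.

43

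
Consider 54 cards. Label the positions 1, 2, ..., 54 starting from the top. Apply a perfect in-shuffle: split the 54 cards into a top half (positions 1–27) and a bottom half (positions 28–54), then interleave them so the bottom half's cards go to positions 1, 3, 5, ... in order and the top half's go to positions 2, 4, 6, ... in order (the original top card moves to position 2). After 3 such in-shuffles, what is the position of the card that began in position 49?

7

Track the card's position through each in-shuffle:
49 → 43 → 31 → 7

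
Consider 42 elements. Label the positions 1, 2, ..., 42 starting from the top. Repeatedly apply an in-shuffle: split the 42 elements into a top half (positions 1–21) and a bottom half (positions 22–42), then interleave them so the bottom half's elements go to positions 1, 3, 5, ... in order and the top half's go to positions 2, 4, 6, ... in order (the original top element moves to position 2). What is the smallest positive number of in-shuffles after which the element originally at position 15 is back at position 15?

Follow position 15 under repeated in-shuffles:
15 → 30 → 17 → 34 → 25 → 7 → 14 → 28 → 13 → 26 → 9 → 18 → 36 → 29 → 15
It first returns after 14 in-shuffles.

14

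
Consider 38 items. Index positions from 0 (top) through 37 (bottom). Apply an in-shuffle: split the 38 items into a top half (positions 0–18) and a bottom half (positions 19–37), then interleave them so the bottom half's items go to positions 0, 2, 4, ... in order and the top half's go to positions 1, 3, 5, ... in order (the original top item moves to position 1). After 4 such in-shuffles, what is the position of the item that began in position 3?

Track the item's position through each in-shuffle:
3 → 7 → 15 → 31 → 24

24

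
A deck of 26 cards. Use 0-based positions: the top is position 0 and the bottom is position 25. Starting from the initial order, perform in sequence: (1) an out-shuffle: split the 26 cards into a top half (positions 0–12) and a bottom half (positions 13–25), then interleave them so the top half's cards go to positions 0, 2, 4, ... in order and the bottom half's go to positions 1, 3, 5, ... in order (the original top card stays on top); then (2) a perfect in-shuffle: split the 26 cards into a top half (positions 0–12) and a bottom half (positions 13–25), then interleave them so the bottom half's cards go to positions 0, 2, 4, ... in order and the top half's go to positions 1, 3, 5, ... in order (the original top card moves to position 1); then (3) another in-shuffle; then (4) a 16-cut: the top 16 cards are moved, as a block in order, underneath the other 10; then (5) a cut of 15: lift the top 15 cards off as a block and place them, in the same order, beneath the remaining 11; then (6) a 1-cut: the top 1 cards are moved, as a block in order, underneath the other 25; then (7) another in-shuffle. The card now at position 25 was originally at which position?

12

Undo the operations in reverse order, starting from position 25:
  undo op 7 (in-shuffle, from top half): 25 ← 12
  undo op 6 (cut 1): 12 ← 13
  undo op 5 (cut 15): 13 ← 2
  undo op 4 (cut 16): 2 ← 18
  undo op 3 (in-shuffle, from bottom half): 18 ← 22
  undo op 2 (in-shuffle, from bottom half): 22 ← 24
  undo op 1 (out-shuffle, from top half): 24 ← 12
So the card at position 25 came from original position 12.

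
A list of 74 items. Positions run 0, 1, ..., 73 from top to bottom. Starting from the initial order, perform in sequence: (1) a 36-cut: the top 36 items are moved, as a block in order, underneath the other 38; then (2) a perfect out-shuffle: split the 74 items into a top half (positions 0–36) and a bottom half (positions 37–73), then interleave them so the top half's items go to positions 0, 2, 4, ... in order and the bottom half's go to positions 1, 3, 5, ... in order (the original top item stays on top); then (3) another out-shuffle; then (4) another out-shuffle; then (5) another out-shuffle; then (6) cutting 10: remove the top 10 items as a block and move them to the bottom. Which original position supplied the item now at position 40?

Undo the operations in reverse order, starting from position 40:
  undo op 6 (cut 10): 40 ← 50
  undo op 5 (out-shuffle, from top half): 50 ← 25
  undo op 4 (out-shuffle, from bottom half): 25 ← 49
  undo op 3 (out-shuffle, from bottom half): 49 ← 61
  undo op 2 (out-shuffle, from bottom half): 61 ← 67
  undo op 1 (cut 36): 67 ← 29
So the item at position 40 came from original position 29.

29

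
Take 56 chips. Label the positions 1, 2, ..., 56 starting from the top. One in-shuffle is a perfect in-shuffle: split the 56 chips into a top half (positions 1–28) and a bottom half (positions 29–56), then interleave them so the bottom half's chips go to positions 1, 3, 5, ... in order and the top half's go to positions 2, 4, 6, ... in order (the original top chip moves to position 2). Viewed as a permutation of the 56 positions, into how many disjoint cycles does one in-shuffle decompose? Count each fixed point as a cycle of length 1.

4

Trace each unvisited position around until it returns:
(1 2 4 8 16 32 ... len 18) (3 6 12 24 48 39 ... len 18) (5 10 20 40 23 46 ... len 18) (19 38)
4 cycles in total.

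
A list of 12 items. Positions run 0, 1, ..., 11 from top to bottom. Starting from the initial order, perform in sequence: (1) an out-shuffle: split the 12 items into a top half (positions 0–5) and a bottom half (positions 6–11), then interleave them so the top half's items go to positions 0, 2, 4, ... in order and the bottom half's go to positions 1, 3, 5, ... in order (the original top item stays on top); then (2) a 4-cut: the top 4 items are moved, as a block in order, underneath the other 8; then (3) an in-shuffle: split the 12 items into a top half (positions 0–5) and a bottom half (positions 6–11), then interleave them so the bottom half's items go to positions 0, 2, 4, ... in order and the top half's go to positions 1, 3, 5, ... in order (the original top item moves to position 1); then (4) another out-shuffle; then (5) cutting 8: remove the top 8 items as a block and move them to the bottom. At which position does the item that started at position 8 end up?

10

Track the item from position 8 forward through each operation:
  after op 1 (out-shuffle): 8 → 5
  after op 2 (cut 4): 5 → 1
  after op 3 (in-shuffle): 1 → 3
  after op 4 (out-shuffle): 3 → 6
  after op 5 (cut 8): 6 → 10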